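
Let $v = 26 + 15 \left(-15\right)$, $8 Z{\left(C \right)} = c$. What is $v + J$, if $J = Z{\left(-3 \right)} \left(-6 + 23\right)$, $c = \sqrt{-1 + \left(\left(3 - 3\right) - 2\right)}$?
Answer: $-199 + \frac{17 i \sqrt{3}}{8} \approx -199.0 + 3.6806 i$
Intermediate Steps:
$c = i \sqrt{3}$ ($c = \sqrt{-1 + \left(0 - 2\right)} = \sqrt{-1 - 2} = \sqrt{-3} = i \sqrt{3} \approx 1.732 i$)
$Z{\left(C \right)} = \frac{i \sqrt{3}}{8}$
$J = \frac{17 i \sqrt{3}}{8}$ ($J = \frac{i \sqrt{3}}{8} \left(-6 + 23\right) = \frac{i \sqrt{3}}{8} \cdot 17 = \frac{17 i \sqrt{3}}{8} \approx 3.6806 i$)
$v = -199$ ($v = 26 - 225 = -199$)
$v + J = -199 + \frac{17 i \sqrt{3}}{8}$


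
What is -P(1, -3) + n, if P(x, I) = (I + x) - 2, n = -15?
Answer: -11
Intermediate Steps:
P(x, I) = -2 + I + x
-P(1, -3) + n = -(-2 - 3 + 1) - 15 = -1*(-4) - 15 = 4 - 15 = -11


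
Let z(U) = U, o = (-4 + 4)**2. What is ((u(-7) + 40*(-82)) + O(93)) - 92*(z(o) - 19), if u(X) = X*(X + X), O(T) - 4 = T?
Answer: -1337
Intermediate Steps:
O(T) = 4 + T
o = 0 (o = 0**2 = 0)
u(X) = 2*X**2 (u(X) = X*(2*X) = 2*X**2)
((u(-7) + 40*(-82)) + O(93)) - 92*(z(o) - 19) = ((2*(-7)**2 + 40*(-82)) + (4 + 93)) - 92*(0 - 19) = ((2*49 - 3280) + 97) - 92*(-19) = ((98 - 3280) + 97) + 1748 = (-3182 + 97) + 1748 = -3085 + 1748 = -1337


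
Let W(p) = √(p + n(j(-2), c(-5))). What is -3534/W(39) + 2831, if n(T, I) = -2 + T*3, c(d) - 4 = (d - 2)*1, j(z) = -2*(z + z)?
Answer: 2831 - 3534*√61/61 ≈ 2378.5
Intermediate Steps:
j(z) = -4*z
c(d) = 2 + d (c(d) = 4 + (d - 2)*1 = 4 + (-2 + d)*1 = 4 + (-2 + d) = 2 + d)
n(T, I) = -2 + 3*T
W(p) = √(22 + p) (W(p) = √(p + (-2 + 3*(-4*(-2)))) = √(p + (-2 + 3*8)) = √(p + (-2 + 24)) = √(p + 22) = √(22 + p))
-3534/W(39) + 2831 = -3534/√(22 + 39) + 2831 = -3534*√61/61 + 2831 = 2831 - 3534*√61/61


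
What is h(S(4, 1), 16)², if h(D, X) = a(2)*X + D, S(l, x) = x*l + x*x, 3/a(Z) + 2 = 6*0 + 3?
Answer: 2809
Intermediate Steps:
a(Z) = 3 (a(Z) = 3/(-2 + (6*0 + 3)) = 3/(-2 + (0 + 3)) = 3/(-2 + 3) = 3/1 = 3*1 = 3)
S(l, x) = x² + l*x (S(l, x) = l*x + x² = x² + l*x)
h(D, X) = D + 3*X (h(D, X) = 3*X + D = D + 3*X)
h(S(4, 1), 16)² = (1*(4 + 1) + 3*16)² = (1*5 + 48)² = (5 + 48)² = 53² = 2809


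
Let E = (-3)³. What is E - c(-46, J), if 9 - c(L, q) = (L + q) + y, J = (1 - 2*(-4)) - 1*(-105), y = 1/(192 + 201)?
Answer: 12577/393 ≈ 32.003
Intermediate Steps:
y = 1/393 ≈ 0.0025445
E = -27
J = 114 (J = (1 + 8) + 105 = 9 + 105 = 114)
c(L, q) = 3536/393 - L - q (c(L, q) = 9 - ((L + q) + 1/393) = 9 - (1/393 + L + q) = 9 + (-1/393 - L - q) = 3536/393 - L - q)
E - c(-46, J) = -27 - (3536/393 - 1*(-46) - 1*114) = -27 - (3536/393 + 46 - 114) = -27 - 1*(-23188/393) = -27 + 23188/393 = 12577/393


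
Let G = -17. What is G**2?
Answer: 289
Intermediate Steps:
G**2 = (-17)**2 = 289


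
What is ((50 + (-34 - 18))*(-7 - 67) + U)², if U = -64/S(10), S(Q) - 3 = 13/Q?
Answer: 32764176/1849 ≈ 17720.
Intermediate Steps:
S(Q) = 3 + 13/Q
U = -640/43 (U = -64/(3 + 13/10) = -64/43/10 = -64*10/43 = -640/43 ≈ -14.884)
((50 + (-34 - 18))*(-7 - 67) + U)² = ((50 + (-34 - 18))*(-7 - 67) - 640/43)² = ((50 - 52)*(-74) - 640/43)² = (-2*(-74) - 640/43)² = (148 - 640/43)² = (5724/43)² = 32764176/1849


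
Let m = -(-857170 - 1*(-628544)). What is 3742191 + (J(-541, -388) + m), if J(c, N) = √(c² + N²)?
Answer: 3970817 + 5*√17729 ≈ 3.9715e+6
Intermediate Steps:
J(c, N) = √(N² + c²)
m = 228626 (m = -(-857170 + 628544) = -1*(-228626) = 228626)
3742191 + (J(-541, -388) + m) = 3742191 + (√((-388)² + (-541)²) + 228626) = 3742191 + (√(150544 + 292681) + 228626) = 3742191 + (√443225 + 228626) = 3742191 + (5*√17729 + 228626) = 3742191 + (228626 + 5*√17729) = 3970817 + 5*√17729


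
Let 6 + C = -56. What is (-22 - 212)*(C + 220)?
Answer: -36972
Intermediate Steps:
C = -62 (C = -6 - 56 = -62)
(-22 - 212)*(C + 220) = (-22 - 212)*(-62 + 220) = -234*158 = -36972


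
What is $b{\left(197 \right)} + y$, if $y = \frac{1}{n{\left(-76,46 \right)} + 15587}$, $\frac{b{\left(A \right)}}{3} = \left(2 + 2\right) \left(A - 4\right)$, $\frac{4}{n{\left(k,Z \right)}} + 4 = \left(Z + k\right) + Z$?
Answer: $\frac{108300795}{46762} \approx 2316.0$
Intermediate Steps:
$n{\left(k,Z \right)} = \frac{4}{-4 + k + 2 Z}$ ($n{\left(k,Z \right)} = \frac{4}{-4 + \left(\left(Z + k\right) + Z\right)} = \frac{4}{-4 + \left(k + 2 Z\right)} = \frac{4}{-4 + k + 2 Z}$)
$b{\left(A \right)} = -48 + 12 A$ ($b{\left(A \right)} = 3 \left(2 + 2\right) \left(A - 4\right) = 3 \cdot 4 \left(-4 + A\right) = 3 \left(-16 + 4 A\right) = -48 + 12 A$)
$y = \frac{3}{46762}$ ($y = \frac{1}{\frac{4}{-4 - 76 + 2 \cdot 46} + 15587} = \frac{1}{\frac{4}{-4 - 76 + 92} + 15587} = \frac{1}{\frac{4}{12} + 15587} = \frac{1}{4 \cdot \frac{1}{12} + 15587} = \frac{1}{\frac{1}{3} + 15587} = \frac{1}{\frac{46762}{3}} = \frac{3}{46762} \approx 6.4155 \cdot 10^{-5}$)
$b{\left(197 \right)} + y = \left(-48 + 12 \cdot 197\right) + \frac{3}{46762} = \left(-48 + 2364\right) + \frac{3}{46762} = 2316 + \frac{3}{46762} = \frac{108300795}{46762}$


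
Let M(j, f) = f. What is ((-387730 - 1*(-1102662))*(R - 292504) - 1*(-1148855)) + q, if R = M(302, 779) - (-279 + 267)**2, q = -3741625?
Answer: -208669080678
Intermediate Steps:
R = 635 (R = 779 - (-279 + 267)**2 = 779 - 1*(-12)**2 = 779 - 1*144 = 779 - 144 = 635)
((-387730 - 1*(-1102662))*(R - 292504) - 1*(-1148855)) + q = ((-387730 - 1*(-1102662))*(635 - 292504) - 1*(-1148855)) - 3741625 = ((-387730 + 1102662)*(-291869) + 1148855) - 3741625 = (714932*(-291869) + 1148855) - 3741625 = (-208666487908 + 1148855) - 3741625 = -208665339053 - 3741625 = -208669080678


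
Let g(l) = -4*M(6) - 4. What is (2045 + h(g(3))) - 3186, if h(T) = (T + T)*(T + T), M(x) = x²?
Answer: 86475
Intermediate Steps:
g(l) = -148 (g(l) = -4*6² - 4 = -4*36 - 4 = -144 - 4 = -148)
h(T) = 4*T² (h(T) = (2*T)*(2*T) = 4*T²)
(2045 + h(g(3))) - 3186 = (2045 + 4*(-148)²) - 3186 = (2045 + 4*21904) - 3186 = (2045 + 87616) - 3186 = 89661 - 3186 = 86475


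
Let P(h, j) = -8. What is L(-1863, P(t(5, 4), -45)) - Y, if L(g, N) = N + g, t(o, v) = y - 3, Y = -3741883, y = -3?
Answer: 3740012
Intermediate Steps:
t(o, v) = -6 (t(o, v) = -3 - 3 = -6)
L(-1863, P(t(5, 4), -45)) - Y = (-8 - 1863) - 1*(-3741883) = -1871 + 3741883 = 3740012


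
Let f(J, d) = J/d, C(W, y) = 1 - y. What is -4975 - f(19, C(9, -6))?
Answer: -34844/7 ≈ -4977.7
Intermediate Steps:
-4975 - f(19, C(9, -6)) = -4975 - 19/(1 - 1*(-6)) = -4975 - 19/(1 + 6) = -4975 - 19/7 = -34844/7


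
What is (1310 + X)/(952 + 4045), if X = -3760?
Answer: -2450/4997 ≈ -0.49029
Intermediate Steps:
(1310 + X)/(952 + 4045) = (1310 - 3760)/(952 + 4045) = -2450/4997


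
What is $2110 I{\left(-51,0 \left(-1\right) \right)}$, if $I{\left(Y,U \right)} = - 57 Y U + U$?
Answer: $0$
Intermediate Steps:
$I{\left(Y,U \right)} = U - 57 U Y$ ($I{\left(Y,U \right)} = - 57 U Y + U = U - 57 U Y$)
$2110 I{\left(-51,0 \left(-1\right) \right)} = 2110 \cdot 0 \left(-1\right) \left(1 - -2907\right) = 2110 \cdot 0 \left(1 + 2907\right) = 2110 \cdot 0 \cdot 2908 = 2110 \cdot 0 = 0$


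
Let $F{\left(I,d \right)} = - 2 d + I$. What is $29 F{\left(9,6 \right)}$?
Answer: $-87$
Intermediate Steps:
$F{\left(I,d \right)} = I - 2 d$
$29 F{\left(9,6 \right)} = 29 \left(9 - 12\right) = 29 \left(-3\right) = -87$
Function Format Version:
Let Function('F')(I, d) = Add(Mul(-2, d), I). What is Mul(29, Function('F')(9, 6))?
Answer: -87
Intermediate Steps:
Function('F')(I, d) = Add(I, Mul(-2, d))
Mul(29, Function('F')(9, 6)) = Mul(29, Add(9, Mul(-2, 6))) = Mul(29, Add(9, -12)) = Mul(29, -3) = -87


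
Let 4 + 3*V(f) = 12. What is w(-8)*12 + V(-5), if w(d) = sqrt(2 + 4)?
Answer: 8/3 + 12*sqrt(6) ≈ 32.061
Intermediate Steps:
V(f) = 8/3 (V(f) = -4/3 + (1/3)*12 = -4/3 + 4 = 8/3)
w(d) = sqrt(6)
w(-8)*12 + V(-5) = sqrt(6)*12 + 8/3 = 12*sqrt(6) + 8/3 = 8/3 + 12*sqrt(6)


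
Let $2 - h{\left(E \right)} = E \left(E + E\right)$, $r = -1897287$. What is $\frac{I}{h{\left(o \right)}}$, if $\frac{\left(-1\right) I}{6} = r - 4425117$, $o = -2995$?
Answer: $- \frac{1580601}{747502} \approx -2.1145$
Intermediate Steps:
$I = 37934424$ ($I = - 6 \left(-1897287 - 4425117\right) = \left(-6\right) \left(-6322404\right) = 37934424$)
$h{\left(E \right)} = 2 - 2 E^{2}$ ($h{\left(E \right)} = 2 - E \left(E + E\right) = 2 - E 2 E = 2 - 2 E^{2}$)
$\frac{I}{h{\left(o \right)}} = \frac{37934424}{2 - 2 \left(-2995\right)^{2}} = \frac{37934424}{2 - 17940050} = \frac{37934424}{-17940048} = 37934424 \left(- \frac{1}{17940048}\right) = - \frac{1580601}{747502}$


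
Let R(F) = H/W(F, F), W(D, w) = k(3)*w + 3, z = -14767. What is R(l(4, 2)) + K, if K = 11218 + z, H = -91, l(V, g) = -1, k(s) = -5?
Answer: -28483/8 ≈ -3560.4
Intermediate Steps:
W(D, w) = 3 - 5*w (W(D, w) = -5*w + 3 = 3 - 5*w)
R(F) = -91/(3 - 5*F)
K = -3549 (K = 11218 - 14767 = -3549)
R(l(4, 2)) + K = 91/(-3 + 5*(-1)) - 3549 = 91/(-3 - 5) - 3549 = 91/(-8) - 3549 = 91*(-⅛) - 3549 = -91/8 - 3549 = -28483/8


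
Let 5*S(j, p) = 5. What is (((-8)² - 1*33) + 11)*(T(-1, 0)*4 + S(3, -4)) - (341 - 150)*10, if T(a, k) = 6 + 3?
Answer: -356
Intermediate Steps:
S(j, p) = 1 (S(j, p) = (⅕)*5 = 1)
T(a, k) = 9
(((-8)² - 1*33) + 11)*(T(-1, 0)*4 + S(3, -4)) - (341 - 150)*10 = (((-8)² - 1*33) + 11)*(9*4 + 1) - (341 - 150)*10 = ((64 - 33) + 11)*(36 + 1) - 191*10 = (31 + 11)*37 - 1*1910 = 42*37 - 1910 = 1554 - 1910 = -356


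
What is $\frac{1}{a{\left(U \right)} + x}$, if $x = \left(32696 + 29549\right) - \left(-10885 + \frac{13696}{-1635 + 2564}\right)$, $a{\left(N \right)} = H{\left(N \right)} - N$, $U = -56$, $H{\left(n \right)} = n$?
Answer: $\frac{929}{67924074} \approx 1.3677 \cdot 10^{-5}$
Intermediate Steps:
$a{\left(N \right)} = 0$ ($a{\left(N \right)} = N - N = 0$)
$x = \frac{67924074}{929}$ ($x = 62245 + \left(- \frac{13696}{929} + 10885\right) = 62245 + \frac{10098469}{929} = \frac{67924074}{929} \approx 73115.0$)
$\frac{1}{a{\left(U \right)} + x} = \frac{1}{0 + \frac{67924074}{929}} = \frac{1}{\frac{67924074}{929}} = \frac{929}{67924074}$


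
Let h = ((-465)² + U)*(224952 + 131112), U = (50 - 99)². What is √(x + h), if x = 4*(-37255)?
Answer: 2*√19461174761 ≈ 2.7901e+5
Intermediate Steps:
x = -149020
U = 2401 (U = (-49)² = 2401)
h = 77844848064 (h = ((-465)² + 2401)*(224952 + 131112) = (216225 + 2401)*356064 = 218626*356064 = 77844848064)
√(x + h) = √(-149020 + 77844848064) = √77844699044 = 2*√19461174761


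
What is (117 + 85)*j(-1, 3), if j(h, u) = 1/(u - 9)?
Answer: -101/3 ≈ -33.667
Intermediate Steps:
j(h, u) = 1/(-9 + u)
(117 + 85)*j(-1, 3) = (117 + 85)/(-9 + 3) = 202/(-6) = 202*(-⅙) = -101/3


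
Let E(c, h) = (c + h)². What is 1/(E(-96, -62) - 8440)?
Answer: 1/16524 ≈ 6.0518e-5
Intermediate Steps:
1/(E(-96, -62) - 8440) = 1/((-96 - 62)² - 8440) = 1/((-158)² - 8440) = 1/(24964 - 8440) = 1/16524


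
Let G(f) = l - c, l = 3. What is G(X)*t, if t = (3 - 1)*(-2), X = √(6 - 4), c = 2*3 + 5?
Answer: 32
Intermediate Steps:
c = 11 (c = 6 + 5 = 11)
X = √2 ≈ 1.4142
G(f) = -8 (G(f) = 3 - 1*11 = 3 - 11 = -8)
t = -4 (t = 2*(-2) = -4)
G(X)*t = -8*(-4) = 32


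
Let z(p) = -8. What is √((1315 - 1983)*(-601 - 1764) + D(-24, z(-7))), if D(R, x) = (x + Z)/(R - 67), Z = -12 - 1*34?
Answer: √13082494334/91 ≈ 1256.9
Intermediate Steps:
Z = -46 (Z = -12 - 34 = -46)
D(R, x) = (-46 + x)/(-67 + R) (D(R, x) = (x - 46)/(R - 67) = (-46 + x)/(-67 + R))
√((1315 - 1983)*(-601 - 1764) + D(-24, z(-7))) = √((1315 - 1983)*(-601 - 1764) + (-46 - 8)/(-67 - 24)) = √(-668*(-2365) - 54/(-91)) = √(1579820 - 1/91*(-54)) = √(1579820 + 54/91) = √(143763674/91) = √13082494334/91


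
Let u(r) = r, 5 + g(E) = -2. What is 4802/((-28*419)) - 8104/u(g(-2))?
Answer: 6788751/5866 ≈ 1157.3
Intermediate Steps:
g(E) = -7 (g(E) = -5 - 2 = -7)
4802/((-28*419)) - 8104/u(g(-2)) = 4802/((-28*419)) - 8104/(-7) = 4802/(-11732) - 8104*(-⅐) = 4802*(-1/11732) + 8104/7 = -343/838 + 8104/7 = 6788751/5866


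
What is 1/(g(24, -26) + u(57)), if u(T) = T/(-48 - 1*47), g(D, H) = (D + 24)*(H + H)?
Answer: -5/12483 ≈ -0.00040054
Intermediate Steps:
g(D, H) = 2*H*(24 + D) (g(D, H) = (24 + D)*(2*H) = 2*H*(24 + D))
u(T) = -T/95 (u(T) = T/(-48 - 47) = T/(-95) = T*(-1/95) = -T/95)
1/(g(24, -26) + u(57)) = 1/(2*(-26)*(24 + 24) - 1/95*57) = 1/(2*(-26)*48 - ⅗) = 1/(-2496 - ⅗) = 1/(-12483/5) = -5/12483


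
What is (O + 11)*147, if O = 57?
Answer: 9996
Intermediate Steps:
(O + 11)*147 = (57 + 11)*147 = 68*147 = 9996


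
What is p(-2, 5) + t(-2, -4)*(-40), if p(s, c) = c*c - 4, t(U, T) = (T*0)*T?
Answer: 21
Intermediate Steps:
t(U, T) = 0 (t(U, T) = 0*T = 0)
p(s, c) = -4 + c**2 (p(s, c) = c**2 - 4 = -4 + c**2)
p(-2, 5) + t(-2, -4)*(-40) = (-4 + 5**2) + 0*(-40) = (-4 + 25) + 0 = 21 + 0 = 21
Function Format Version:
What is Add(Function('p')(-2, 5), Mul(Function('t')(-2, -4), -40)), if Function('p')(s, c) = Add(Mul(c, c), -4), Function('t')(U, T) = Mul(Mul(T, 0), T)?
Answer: 21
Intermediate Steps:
Function('t')(U, T) = 0 (Function('t')(U, T) = Mul(0, T) = 0)
Function('p')(s, c) = Add(-4, Pow(c, 2)) (Function('p')(s, c) = Add(Pow(c, 2), -4) = Add(-4, Pow(c, 2)))
Add(Function('p')(-2, 5), Mul(Function('t')(-2, -4), -40)) = Add(Add(-4, Pow(5, 2)), Mul(0, -40)) = Add(Add(-4, 25), 0) = Add(21, 0) = 21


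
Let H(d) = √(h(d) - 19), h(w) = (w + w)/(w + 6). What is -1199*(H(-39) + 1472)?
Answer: -1764928 - 109*I*√2013 ≈ -1.7649e+6 - 4890.4*I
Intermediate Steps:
h(w) = 2*w/(6 + w) (h(w) = (2*w)/(6 + w) = 2*w/(6 + w))
H(d) = √(-19 + 2*d/(6 + d)) (H(d) = √(2*d/(6 + d) - 19) = √(-19 + 2*d/(6 + d)))
-1199*(H(-39) + 1472) = -1199*(√((-114 - 17*(-39))/(6 - 39)) + 1472) = -1199*(√((-114 + 663)/(-33)) + 1472) = -1199*(√(-1/33*549) + 1472) = -1199*(√(-183/11) + 1472) = -1199*(I*√2013/11 + 1472) = -1199*(1472 + I*√2013/11) = -1764928 - 109*I*√2013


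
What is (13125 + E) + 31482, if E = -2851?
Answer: 41756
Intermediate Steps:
(13125 + E) + 31482 = (13125 - 2851) + 31482 = 10274 + 31482 = 41756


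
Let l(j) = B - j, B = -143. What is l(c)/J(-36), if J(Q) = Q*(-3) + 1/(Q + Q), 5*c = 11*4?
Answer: -54648/38875 ≈ -1.4057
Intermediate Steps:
c = 44/5 (c = (11*4)/5 = (⅕)*44 = 44/5 ≈ 8.8000)
J(Q) = 1/(2*Q) - 3*Q (J(Q) = -3*Q + 1/(2*Q) = 1/(2*Q) - 3*Q)
l(j) = -143 - j
l(c)/J(-36) = (-143 - 1*44/5)/((½)/(-36) - 3*(-36)) = (-143 - 44/5)/((½)*(-1/36) + 108) = -759/(5*(-1/72 + 108)) = -759/(5*7775/72) = -759/5*72/7775 = -54648/38875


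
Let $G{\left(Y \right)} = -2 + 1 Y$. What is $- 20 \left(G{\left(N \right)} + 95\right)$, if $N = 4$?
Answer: $-1940$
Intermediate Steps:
$G{\left(Y \right)} = -2 + Y$
$- 20 \left(G{\left(N \right)} + 95\right) = - 20 \left(\left(-2 + 4\right) + 95\right) = - 20 \left(2 + 95\right) = \left(-20\right) 97 = -1940$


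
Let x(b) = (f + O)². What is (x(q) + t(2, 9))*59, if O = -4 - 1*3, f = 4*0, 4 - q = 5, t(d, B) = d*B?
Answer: 3953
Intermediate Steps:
t(d, B) = B*d
q = -1 (q = 4 - 1*5 = 4 - 5 = -1)
f = 0
O = -7 (O = -4 - 3 = -7)
x(b) = 49 (x(b) = (0 - 7)² = (-7)² = 49)
(x(q) + t(2, 9))*59 = (49 + 9*2)*59 = (49 + 18)*59 = 67*59 = 3953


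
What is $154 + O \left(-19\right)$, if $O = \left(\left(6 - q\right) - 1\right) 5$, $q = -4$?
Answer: $-701$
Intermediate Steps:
$O = 45$ ($O = \left(\left(6 - -4\right) - 1\right) 5 = \left(\left(6 + 4\right) - 1\right) 5 = \left(10 - 1\right) 5 = 9 \cdot 5 = 45$)
$154 + O \left(-19\right) = 154 + 45 \left(-19\right) = 154 - 855 = -701$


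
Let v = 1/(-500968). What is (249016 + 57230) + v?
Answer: 153419446127/500968 ≈ 3.0625e+5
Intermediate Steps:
v = -1/500968 ≈ -1.9961e-6
(249016 + 57230) + v = (249016 + 57230) - 1/500968 = 306246 - 1/500968 = 153419446127/500968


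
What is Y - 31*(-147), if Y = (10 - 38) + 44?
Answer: 4573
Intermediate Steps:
Y = 16 (Y = -28 + 44 = 16)
Y - 31*(-147) = 16 - 31*(-147) = 16 + 4557 = 4573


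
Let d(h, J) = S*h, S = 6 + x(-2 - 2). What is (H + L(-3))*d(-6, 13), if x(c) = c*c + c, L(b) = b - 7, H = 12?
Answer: -216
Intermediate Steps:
L(b) = -7 + b
x(c) = c + c² (x(c) = c² + c = c + c²)
S = 18 (S = 6 + (-2 - 2)*(1 + (-2 - 2)) = 6 - 4*(1 - 4) = 6 - 4*(-3) = 6 + 12 = 18)
d(h, J) = 18*h
(H + L(-3))*d(-6, 13) = (12 + (-7 - 3))*(18*(-6)) = (12 - 10)*(-108) = 2*(-108) = -216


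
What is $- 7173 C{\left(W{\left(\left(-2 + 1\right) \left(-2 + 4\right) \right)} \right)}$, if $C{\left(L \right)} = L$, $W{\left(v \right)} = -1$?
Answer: $7173$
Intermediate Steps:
$- 7173 C{\left(W{\left(\left(-2 + 1\right) \left(-2 + 4\right) \right)} \right)} = \left(-7173\right) \left(-1\right) = 7173$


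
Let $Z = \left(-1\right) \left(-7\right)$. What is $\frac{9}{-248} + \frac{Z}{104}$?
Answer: $\frac{25}{806} \approx 0.031017$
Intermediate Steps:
$Z = 7$
$\frac{9}{-248} + \frac{Z}{104} = \frac{9}{-248} + \frac{7}{104} = 9 \left(- \frac{1}{248}\right) + 7 \cdot \frac{1}{104} = - \frac{9}{248} + \frac{7}{104} = \frac{25}{806}$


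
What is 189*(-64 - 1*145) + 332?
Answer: -39169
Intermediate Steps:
189*(-64 - 1*145) + 332 = 189*(-64 - 145) + 332 = 189*(-209) + 332 = -39501 + 332 = -39169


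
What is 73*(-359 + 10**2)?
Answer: -18907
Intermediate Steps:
73*(-359 + 10**2) = 73*(-359 + 100) = 73*(-259) = -18907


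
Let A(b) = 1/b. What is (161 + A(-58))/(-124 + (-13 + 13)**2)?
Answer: -9337/7192 ≈ -1.2982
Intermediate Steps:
(161 + A(-58))/(-124 + (-13 + 13)**2) = (161 + 1/(-58))/(-124 + (-13 + 13)**2) = (161 - 1/58)/(-124 + 0**2) = 9337/(58*(-124 + 0)) = (9337/58)/(-124) = (9337/58)*(-1/124) = -9337/7192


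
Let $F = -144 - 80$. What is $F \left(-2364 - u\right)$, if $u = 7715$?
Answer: $2257696$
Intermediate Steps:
$F = -224$ ($F = -144 - 80 = -224$)
$F \left(-2364 - u\right) = - 224 \left(-2364 - 7715\right) = \left(-224\right) \left(-10079\right) = 2257696$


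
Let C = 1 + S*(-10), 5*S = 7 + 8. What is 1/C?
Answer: -1/29 ≈ -0.034483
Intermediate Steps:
S = 3 (S = (7 + 8)/5 = (⅕)*15 = 3)
C = -29 (C = 1 + 3*(-10) = 1 - 30 = -29)
1/C = 1/(-29) = -1/29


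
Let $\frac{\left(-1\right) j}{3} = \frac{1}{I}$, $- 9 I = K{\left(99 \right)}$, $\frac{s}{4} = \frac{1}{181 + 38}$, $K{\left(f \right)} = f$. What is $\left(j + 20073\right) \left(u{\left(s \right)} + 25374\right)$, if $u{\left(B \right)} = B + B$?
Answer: $\frac{37181816748}{73} \approx 5.0934 \cdot 10^{8}$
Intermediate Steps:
$s = \frac{4}{219}$ ($s = \frac{4}{181 + 38} = \frac{4}{219} \approx 0.018265$)
$I = -11$ ($I = \left(- \frac{1}{9}\right) 99 = -11$)
$u{\left(B \right)} = 2 B$
$j = \frac{3}{11}$ ($j = - \frac{3}{-11} = \left(-3\right) \left(- \frac{1}{11}\right) = \frac{3}{11} \approx 0.27273$)
$\left(j + 20073\right) \left(u{\left(s \right)} + 25374\right) = \left(\frac{3}{11} + 20073\right) \left(2 \cdot \frac{4}{219} + 25374\right) = \frac{220806 \left(\frac{8}{219} + 25374\right)}{11} = \frac{220806}{11} \cdot \frac{5556914}{219} = \frac{37181816748}{73}$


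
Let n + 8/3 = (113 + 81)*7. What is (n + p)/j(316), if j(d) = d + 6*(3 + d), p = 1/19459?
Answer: 79120297/130180710 ≈ 0.60777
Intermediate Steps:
n = 4066/3 (n = -8/3 + (113 + 81)*7 = -8/3 + 194*7 = -8/3 + 1358 = 4066/3 ≈ 1355.3)
p = 1/19459 ≈ 5.1390e-5
j(d) = 18 + 7*d (j(d) = d + (18 + 6*d) = 18 + 7*d)
(n + p)/j(316) = (4066/3 + 1/19459)/(18 + 7*316) = 79120297/(58377*(18 + 2212)) = (79120297/58377)/2230 = (79120297/58377)*(1/2230) = 79120297/130180710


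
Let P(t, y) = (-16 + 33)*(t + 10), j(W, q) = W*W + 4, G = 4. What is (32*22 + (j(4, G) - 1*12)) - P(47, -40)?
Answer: -257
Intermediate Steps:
j(W, q) = 4 + W² (j(W, q) = W² + 4 = 4 + W²)
P(t, y) = 170 + 17*t (P(t, y) = 17*(10 + t) = 170 + 17*t)
(32*22 + (j(4, G) - 1*12)) - P(47, -40) = (32*22 + ((4 + 4²) - 1*12)) - (170 + 17*47) = (704 + ((4 + 16) - 12)) - (170 + 799) = (704 + (20 - 12)) - 1*969 = (704 + 8) - 969 = 712 - 969 = -257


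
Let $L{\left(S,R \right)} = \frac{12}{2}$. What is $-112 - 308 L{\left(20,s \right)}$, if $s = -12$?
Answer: $-1960$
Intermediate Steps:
$L{\left(S,R \right)} = 6$ ($L{\left(S,R \right)} = 12 \cdot \frac{1}{2} = 6$)
$-112 - 308 L{\left(20,s \right)} = -112 - 1848 = -1960$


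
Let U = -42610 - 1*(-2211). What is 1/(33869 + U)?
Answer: -1/6530 ≈ -0.00015314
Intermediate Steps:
U = -40399 (U = -42610 + 2211 = -40399)
1/(33869 + U) = 1/(33869 - 40399) = 1/(-6530) = -1/6530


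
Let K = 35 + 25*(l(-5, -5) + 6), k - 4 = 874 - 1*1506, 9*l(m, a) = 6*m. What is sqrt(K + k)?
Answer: I*sqrt(4737)/3 ≈ 22.942*I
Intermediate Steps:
l(m, a) = 2*m/3 (l(m, a) = (6*m)/9 = 2*m/3)
k = -628 (k = 4 + (874 - 1*1506) = 4 + (874 - 1506) = 4 - 632 = -628)
K = 305/3 (K = 35 + 25*((2/3)*(-5) + 6) = 35 + 25*(-10/3 + 6) = 35 + 25*(8/3) = 35 + 200/3 = 305/3 ≈ 101.67)
sqrt(K + k) = sqrt(305/3 - 628) = sqrt(-1579/3) = I*sqrt(4737)/3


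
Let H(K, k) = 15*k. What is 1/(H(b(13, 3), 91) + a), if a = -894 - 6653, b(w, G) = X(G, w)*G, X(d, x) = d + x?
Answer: -1/6182 ≈ -0.00016176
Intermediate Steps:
b(w, G) = G*(G + w) (b(w, G) = (G + w)*G = G*(G + w))
a = -7547
1/(H(b(13, 3), 91) + a) = 1/(15*91 - 7547) = 1/(1365 - 7547) = 1/(-6182) = -1/6182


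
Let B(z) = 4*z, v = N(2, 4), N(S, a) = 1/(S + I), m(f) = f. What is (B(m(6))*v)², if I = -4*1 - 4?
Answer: 16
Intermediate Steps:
I = -8 (I = -4 - 4 = -8)
N(S, a) = 1/(-8 + S) (N(S, a) = 1/(S - 8) = 1/(-8 + S))
v = -⅙ (v = 1/(-8 + 2) = 1/(-6) = -⅙ ≈ -0.16667)
(B(m(6))*v)² = ((4*6)*(-⅙))² = (24*(-⅙))² = (-4)² = 16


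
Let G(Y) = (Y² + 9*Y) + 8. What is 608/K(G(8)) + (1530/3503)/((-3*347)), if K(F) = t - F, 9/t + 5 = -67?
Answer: -5912979454/1401518773 ≈ -4.2190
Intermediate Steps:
G(Y) = 8 + Y² + 9*Y
t = -⅛ (t = 9/(-5 - 67) = 9/(-72) = 9*(-1/72) = -⅛ ≈ -0.12500)
K(F) = -⅛ - F
608/K(G(8)) + (1530/3503)/((-3*347)) = 608/(-⅛ - (8 + 8² + 9*8)) + (1530/3503)/((-3*347)) = 608/(-⅛ - (8 + 64 + 72)) + (1530*(1/3503))/(-1041) = 608/(-⅛ - 1*144) + (1530/3503)*(-1/1041) = 608/(-⅛ - 144) - 510/1215541 = 608/(-1153/8) - 510/1215541 = 608*(-8/1153) - 510/1215541 = -4864/1153 - 510/1215541 = -5912979454/1401518773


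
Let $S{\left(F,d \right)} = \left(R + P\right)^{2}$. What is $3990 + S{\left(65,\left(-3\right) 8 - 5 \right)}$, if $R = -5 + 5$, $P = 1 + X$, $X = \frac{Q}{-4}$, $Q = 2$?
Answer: $\frac{15961}{4} \approx 3990.3$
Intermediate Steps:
$X = - \frac{1}{2}$ ($X = \frac{2}{-4} = 2 \left(- \frac{1}{4}\right) = - \frac{1}{2} \approx -0.5$)
$P = \frac{1}{2}$ ($P = 1 - \frac{1}{2} = \frac{1}{2} \approx 0.5$)
$R = 0$
$S{\left(F,d \right)} = \frac{1}{4}$ ($S{\left(F,d \right)} = \left(0 + \frac{1}{2}\right)^{2} = \left(\frac{1}{2}\right)^{2} = \frac{1}{4}$)
$3990 + S{\left(65,\left(-3\right) 8 - 5 \right)} = 3990 + \frac{1}{4} = \frac{15961}{4}$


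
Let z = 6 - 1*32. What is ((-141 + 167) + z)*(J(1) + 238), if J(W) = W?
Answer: 0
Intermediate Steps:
z = -26 (z = 6 - 32 = -26)
((-141 + 167) + z)*(J(1) + 238) = ((-141 + 167) - 26)*(1 + 238) = (26 - 26)*239 = 0*239 = 0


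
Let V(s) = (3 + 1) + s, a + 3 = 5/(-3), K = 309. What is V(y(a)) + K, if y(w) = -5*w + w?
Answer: 995/3 ≈ 331.67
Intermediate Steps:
a = -14/3 (a = -3 + 5/(-3) = -3 + 5*(-1/3) = -3 - 5/3 = -14/3 ≈ -4.6667)
y(w) = -4*w
V(s) = 4 + s
V(y(a)) + K = (4 - 4*(-14/3)) + 309 = (4 + 56/3) + 309 = 68/3 + 309 = 995/3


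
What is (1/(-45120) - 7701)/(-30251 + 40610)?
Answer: -347469121/467398080 ≈ -0.74341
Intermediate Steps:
(1/(-45120) - 7701)/(-30251 + 40610) = (-1/45120 - 7701)/10359 = -347469121/45120*1/10359 = -347469121/467398080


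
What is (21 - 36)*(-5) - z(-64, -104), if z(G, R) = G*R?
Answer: -6581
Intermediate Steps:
(21 - 36)*(-5) - z(-64, -104) = (21 - 36)*(-5) - (-64)*(-104) = -15*(-5) - 1*6656 = 75 - 6656 = -6581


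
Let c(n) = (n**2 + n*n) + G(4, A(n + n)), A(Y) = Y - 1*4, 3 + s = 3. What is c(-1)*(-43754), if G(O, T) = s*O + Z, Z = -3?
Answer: 43754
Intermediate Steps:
s = 0 (s = -3 + 3 = 0)
A(Y) = -4 + Y (A(Y) = Y - 4 = -4 + Y)
G(O, T) = -3 (G(O, T) = 0*O - 3 = 0 - 3 = -3)
c(n) = -3 + 2*n**2 (c(n) = (n**2 + n*n) - 3 = (n**2 + n**2) - 3 = 2*n**2 - 3 = -3 + 2*n**2)
c(-1)*(-43754) = (-3 + 2*(-1)**2)*(-43754) = (-3 + 2*1)*(-43754) = (-3 + 2)*(-43754) = -1*(-43754) = 43754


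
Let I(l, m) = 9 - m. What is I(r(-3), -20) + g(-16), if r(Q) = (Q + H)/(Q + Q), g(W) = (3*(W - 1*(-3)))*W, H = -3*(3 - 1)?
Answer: 653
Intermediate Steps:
H = -6 (H = -3*2 = -6)
g(W) = W*(9 + 3*W) (g(W) = (3*(W + 3))*W = (3*(3 + W))*W = (9 + 3*W)*W = W*(9 + 3*W))
r(Q) = (-6 + Q)/(2*Q) (r(Q) = (Q - 6)/(Q + Q) = (-6 + Q)/((2*Q)) = (-6 + Q)*(1/(2*Q)) = (-6 + Q)/(2*Q))
I(r(-3), -20) + g(-16) = (9 - 1*(-20)) + 3*(-16)*(3 - 16) = (9 + 20) + 3*(-16)*(-13) = 29 + 624 = 653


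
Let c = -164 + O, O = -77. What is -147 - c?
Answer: 94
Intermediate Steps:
c = -241 (c = -164 - 77 = -241)
-147 - c = -147 - 1*(-241) = -147 + 241 = 94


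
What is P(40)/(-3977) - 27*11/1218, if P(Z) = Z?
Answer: -409963/1614662 ≈ -0.25390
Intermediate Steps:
P(40)/(-3977) - 27*11/1218 = 40/(-3977) - 27*11/1218 = 40*(-1/3977) - 297*1/1218 = -40/3977 - 99/406 = -409963/1614662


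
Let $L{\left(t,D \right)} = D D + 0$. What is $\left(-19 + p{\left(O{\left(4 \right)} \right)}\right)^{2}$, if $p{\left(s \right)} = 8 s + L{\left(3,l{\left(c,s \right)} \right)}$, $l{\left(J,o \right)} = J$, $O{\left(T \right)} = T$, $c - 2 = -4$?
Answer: $289$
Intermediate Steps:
$c = -2$ ($c = 2 - 4 = -2$)
$L{\left(t,D \right)} = D^{2}$ ($L{\left(t,D \right)} = D^{2} + 0 = D^{2}$)
$p{\left(s \right)} = 4 + 8 s$ ($p{\left(s \right)} = 8 s + \left(-2\right)^{2} = 8 s + 4 = 4 + 8 s$)
$\left(-19 + p{\left(O{\left(4 \right)} \right)}\right)^{2} = \left(-19 + \left(4 + 8 \cdot 4\right)\right)^{2} = \left(-19 + \left(4 + 32\right)\right)^{2} = \left(-19 + 36\right)^{2} = 17^{2} = 289$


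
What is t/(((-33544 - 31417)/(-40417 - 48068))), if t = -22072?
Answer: -1953040920/64961 ≈ -30065.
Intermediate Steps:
t/(((-33544 - 31417)/(-40417 - 48068))) = -22072*(-40417 - 48068)/(-33544 - 31417) = -22072/((-64961/(-88485))) = -22072/((-64961*(-1/88485))) = -22072/64961/88485 = -22072*88485/64961 = -1953040920/64961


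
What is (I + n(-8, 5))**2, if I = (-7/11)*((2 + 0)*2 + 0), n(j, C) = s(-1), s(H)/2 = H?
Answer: 2500/121 ≈ 20.661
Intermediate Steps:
s(H) = 2*H
n(j, C) = -2 (n(j, C) = 2*(-1) = -2)
I = -28/11 (I = (-7*1/11)*(2*2 + 0) = -7*(4 + 0)/11 = -7/11*4 = -28/11 ≈ -2.5455)
(I + n(-8, 5))**2 = (-28/11 - 2)**2 = (-50/11)**2 = 2500/121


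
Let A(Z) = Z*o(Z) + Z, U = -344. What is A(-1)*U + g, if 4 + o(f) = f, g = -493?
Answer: -1869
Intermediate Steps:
o(f) = -4 + f
A(Z) = Z + Z*(-4 + Z) (A(Z) = Z*(-4 + Z) + Z = Z + Z*(-4 + Z))
A(-1)*U + g = -(-3 - 1)*(-344) - 493 = -1*(-4)*(-344) - 493 = 4*(-344) - 493 = -1376 - 493 = -1869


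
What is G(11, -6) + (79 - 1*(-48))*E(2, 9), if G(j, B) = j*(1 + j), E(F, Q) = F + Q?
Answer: 1529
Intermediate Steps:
G(11, -6) + (79 - 1*(-48))*E(2, 9) = 11*(1 + 11) + (79 - 1*(-48))*(2 + 9) = 11*12 + (79 + 48)*11 = 132 + 127*11 = 132 + 1397 = 1529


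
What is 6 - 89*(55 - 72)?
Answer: 1519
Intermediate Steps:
6 - 89*(55 - 72) = 6 - 89*(-17) = 6 + 1513 = 1519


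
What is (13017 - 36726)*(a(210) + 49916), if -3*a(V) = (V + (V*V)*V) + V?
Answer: 72009543816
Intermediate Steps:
a(V) = -2*V/3 - V³/3 (a(V) = -((V + (V*V)*V) + V)/3 = -((V + V²*V) + V)/3 = -((V + V³) + V)/3 = -(V³ + 2*V)/3 = -2*V/3 - V³/3)
(13017 - 36726)*(a(210) + 49916) = (13017 - 36726)*(-⅓*210*(2 + 210²) + 49916) = -23709*(-⅓*210*(2 + 44100) + 49916) = -23709*(-⅓*210*44102 + 49916) = -23709*(-3087140 + 49916) = -23709*(-3037224) = 72009543816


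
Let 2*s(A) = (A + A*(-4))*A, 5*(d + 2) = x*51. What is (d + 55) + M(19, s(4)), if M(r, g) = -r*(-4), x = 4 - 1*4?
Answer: 129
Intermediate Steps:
x = 0 (x = 4 - 4 = 0)
d = -2 (d = -2 + (0*51)/5 = -2 + (⅕)*0 = -2 + 0 = -2)
s(A) = -3*A²/2 (s(A) = ((A + A*(-4))*A)/2 = ((A - 4*A)*A)/2 = ((-3*A)*A)/2 = (-3*A²)/2 = -3*A²/2)
M(r, g) = 4*r (M(r, g) = -(-4)*r = 4*r)
(d + 55) + M(19, s(4)) = (-2 + 55) + 4*19 = 53 + 76 = 129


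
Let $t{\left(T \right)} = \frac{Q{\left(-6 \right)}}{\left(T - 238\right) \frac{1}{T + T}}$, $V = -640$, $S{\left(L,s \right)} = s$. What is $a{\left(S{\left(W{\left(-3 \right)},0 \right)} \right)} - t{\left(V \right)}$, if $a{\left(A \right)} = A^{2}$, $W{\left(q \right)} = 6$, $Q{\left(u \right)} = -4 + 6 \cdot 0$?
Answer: $\frac{2560}{439} \approx 5.8314$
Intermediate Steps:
$Q{\left(u \right)} = -4$ ($Q{\left(u \right)} = -4 + 0 = -4$)
$t{\left(T \right)} = - \frac{8 T}{-238 + T}$ ($t{\left(T \right)} = - \frac{4}{\left(T - 238\right) \frac{1}{T + T}} = - \frac{4}{\left(-238 + T\right) \frac{1}{2 T}} = - \frac{4}{\frac{1}{2} \frac{1}{T} \left(-238 + T\right)} = - 4 \frac{2 T}{-238 + T} = - \frac{8 T}{-238 + T}$)
$a{\left(S{\left(W{\left(-3 \right)},0 \right)} \right)} - t{\left(V \right)} = 0^{2} - \left(-8\right) \left(-640\right) \frac{1}{-238 - 640} = 0 - \left(-8\right) \left(-640\right) \frac{1}{-878} = 0 - \left(-8\right) \left(-640\right) \left(- \frac{1}{878}\right) = 0 - - \frac{2560}{439} = 0 + \frac{2560}{439} = \frac{2560}{439}$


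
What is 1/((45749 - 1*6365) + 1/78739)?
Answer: 78739/3101056777 ≈ 2.5391e-5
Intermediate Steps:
1/((45749 - 1*6365) + 1/78739) = 1/((45749 - 6365) + 1/78739) = 1/(39384 + 1/78739) = 1/(3101056777/78739) = 78739/3101056777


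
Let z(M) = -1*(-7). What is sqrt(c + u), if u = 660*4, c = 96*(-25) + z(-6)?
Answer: sqrt(247) ≈ 15.716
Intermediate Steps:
z(M) = 7
c = -2393 (c = 96*(-25) + 7 = -2400 + 7 = -2393)
u = 2640
sqrt(c + u) = sqrt(-2393 + 2640) = sqrt(247)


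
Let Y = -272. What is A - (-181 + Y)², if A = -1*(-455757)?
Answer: 250548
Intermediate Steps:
A = 455757
A - (-181 + Y)² = 455757 - (-181 - 272)² = 455757 - 1*(-453)² = 455757 - 1*205209 = 455757 - 205209 = 250548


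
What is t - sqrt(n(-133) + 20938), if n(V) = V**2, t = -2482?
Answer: -2482 - 19*sqrt(107) ≈ -2678.5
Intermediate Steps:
t - sqrt(n(-133) + 20938) = -2482 - sqrt((-133)**2 + 20938) = -2482 - sqrt(17689 + 20938) = -2482 - sqrt(38627) = -2482 - 19*sqrt(107)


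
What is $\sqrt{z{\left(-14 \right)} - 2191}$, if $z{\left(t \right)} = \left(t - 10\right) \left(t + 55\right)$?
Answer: $5 i \sqrt{127} \approx 56.347 i$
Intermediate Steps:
$z{\left(t \right)} = \left(-10 + t\right) \left(55 + t\right)$
$\sqrt{z{\left(-14 \right)} - 2191} = \sqrt{\left(-550 + \left(-14\right)^{2} + 45 \left(-14\right)\right) - 2191} = \sqrt{\left(-550 + 196 - 630\right) - 2191} = \sqrt{-984 - 2191} = \sqrt{-3175} = 5 i \sqrt{127}$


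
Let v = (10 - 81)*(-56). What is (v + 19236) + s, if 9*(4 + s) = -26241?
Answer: 60877/3 ≈ 20292.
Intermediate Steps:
s = -8759/3 (s = -4 + (⅑)*(-26241) = -4 - 8747/3 = -8759/3 ≈ -2919.7)
v = 3976 (v = -71*(-56) = 3976)
(v + 19236) + s = (3976 + 19236) - 8759/3 = 23212 - 8759/3 = 60877/3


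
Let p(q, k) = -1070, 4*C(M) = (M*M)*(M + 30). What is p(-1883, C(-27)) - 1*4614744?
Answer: -4615814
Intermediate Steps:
C(M) = M**2*(30 + M)/4 (C(M) = ((M*M)*(M + 30))/4 = (M**2*(30 + M))/4 = M**2*(30 + M)/4)
p(-1883, C(-27)) - 1*4614744 = -1070 - 1*4614744 = -1070 - 4614744 = -4615814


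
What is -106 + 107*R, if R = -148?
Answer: -15942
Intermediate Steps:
-106 + 107*R = -106 + 107*(-148) = -106 - 15836 = -15942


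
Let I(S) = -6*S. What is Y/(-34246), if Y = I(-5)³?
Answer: -13500/17123 ≈ -0.78841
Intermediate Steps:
Y = 27000 (Y = (-6*(-5))³ = 30³ = 27000)
Y/(-34246) = 27000/(-34246) = 27000*(-1/34246) = -13500/17123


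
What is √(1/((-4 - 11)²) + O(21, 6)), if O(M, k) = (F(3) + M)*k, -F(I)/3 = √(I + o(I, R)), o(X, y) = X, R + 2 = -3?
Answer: √(28351 - 4050*√6)/15 ≈ 9.0506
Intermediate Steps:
R = -5 (R = -2 - 3 = -5)
F(I) = -3*√2*√I (F(I) = -3*√(I + I) = -3*√2*√I)
O(M, k) = k*(M - 3*√6) (O(M, k) = (-3*√2*√3 + M)*k = (-3*√6 + M)*k = (M - 3*√6)*k = k*(M - 3*√6))
√(1/((-4 - 11)²) + O(21, 6)) = √(1/((-4 - 11)²) + 6*(21 - 3*√6)) = √(1/((-15)²) + (126 - 18*√6)) = √(1/225 + (126 - 18*√6)) = √(28351/225 - 18*√6)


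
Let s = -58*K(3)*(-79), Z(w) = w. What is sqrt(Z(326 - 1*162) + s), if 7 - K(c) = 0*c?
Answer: 9*sqrt(398) ≈ 179.55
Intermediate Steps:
K(c) = 7 (K(c) = 7 - 0*c = 7 - 1*0 = 7 + 0 = 7)
s = 32074 (s = -58*7*(-79) = -406*(-79) = 32074)
sqrt(Z(326 - 1*162) + s) = sqrt((326 - 1*162) + 32074) = sqrt((326 - 162) + 32074) = sqrt(164 + 32074) = sqrt(32238) = 9*sqrt(398)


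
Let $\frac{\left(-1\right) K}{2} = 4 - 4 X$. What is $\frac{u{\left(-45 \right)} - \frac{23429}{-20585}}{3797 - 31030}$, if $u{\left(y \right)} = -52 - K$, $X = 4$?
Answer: $\frac{1541031}{560591305} \approx 0.0027489$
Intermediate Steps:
$K = 24$ ($K = - 2 \left(4 - 16\right) = \left(-2\right) \left(-12\right) = 24$)
$u{\left(y \right)} = -76$ ($u{\left(y \right)} = -52 - 24 = -76$)
$\frac{u{\left(-45 \right)} - \frac{23429}{-20585}}{3797 - 31030} = \frac{-76 - \frac{23429}{-20585}}{3797 - 31030} = \frac{-76 - - \frac{23429}{20585}}{-27233} = \left(-76 + \frac{23429}{20585}\right) \left(- \frac{1}{27233}\right) = \left(- \frac{1541031}{20585}\right) \left(- \frac{1}{27233}\right) = \frac{1541031}{560591305}$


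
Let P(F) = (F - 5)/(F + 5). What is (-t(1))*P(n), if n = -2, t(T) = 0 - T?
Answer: -7/3 ≈ -2.3333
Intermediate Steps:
t(T) = -T
P(F) = (-5 + F)/(5 + F)
(-t(1))*P(n) = (-(-1))*((-5 - 2)/(5 - 2)) = (-1*(-1))*(-7/3) = 1*((1/3)*(-7)) = 1*(-7/3) = -7/3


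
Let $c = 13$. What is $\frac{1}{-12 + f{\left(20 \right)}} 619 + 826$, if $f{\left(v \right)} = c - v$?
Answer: $\frac{15075}{19} \approx 793.42$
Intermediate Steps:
$f{\left(v \right)} = 13 - v$
$\frac{1}{-12 + f{\left(20 \right)}} 619 + 826 = \frac{1}{-12 + \left(13 - 20\right)} 619 + 826 = \frac{1}{-12 - 7} \cdot 619 + 826 = \frac{1}{-19} \cdot 619 + 826 = \left(- \frac{1}{19}\right) 619 + 826 = - \frac{619}{19} + 826 = \frac{15075}{19}$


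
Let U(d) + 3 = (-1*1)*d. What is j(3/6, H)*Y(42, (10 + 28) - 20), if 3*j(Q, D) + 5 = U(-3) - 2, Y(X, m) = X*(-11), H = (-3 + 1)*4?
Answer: 1078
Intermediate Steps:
U(d) = -3 - d (U(d) = -3 + (-1*1)*d = -3 - d)
H = -8 (H = -2*4 = -8)
Y(X, m) = -11*X
j(Q, D) = -7/3 (j(Q, D) = -5/3 + ((-3 - 1*(-3)) - 2)/3 = -5/3 + ((-3 + 3) - 2)/3 = -5/3 + (0 - 2)/3 = -5/3 + (⅓)*(-2) = -5/3 - ⅔ = -7/3)
j(3/6, H)*Y(42, (10 + 28) - 20) = -(-77)*42/3 = -7/3*(-462) = 1078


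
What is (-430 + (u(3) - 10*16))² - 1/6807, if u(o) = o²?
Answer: 2297777726/6807 ≈ 3.3756e+5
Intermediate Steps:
(-430 + (u(3) - 10*16))² - 1/6807 = (-430 + (3² - 10*16))² - 1/6807 = (-430 + (9 - 160))² - 1*1/6807 = (-430 - 151)² - 1/6807 = (-581)² - 1/6807 = 337561 - 1/6807 = 2297777726/6807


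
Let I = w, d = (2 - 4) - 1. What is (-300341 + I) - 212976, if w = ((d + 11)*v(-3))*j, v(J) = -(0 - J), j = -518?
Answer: -500885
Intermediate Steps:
v(J) = J (v(J) = -(-1)*J = J)
d = -3 (d = -2 - 1 = -3)
w = 12432 (w = ((-3 + 11)*(-3))*(-518) = (8*(-3))*(-518) = -24*(-518) = 12432)
I = 12432
(-300341 + I) - 212976 = (-300341 + 12432) - 212976 = -287909 - 212976 = -500885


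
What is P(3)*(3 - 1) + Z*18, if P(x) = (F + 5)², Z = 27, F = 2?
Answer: 584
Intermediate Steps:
P(x) = 49 (P(x) = (2 + 5)² = 7² = 49)
P(3)*(3 - 1) + Z*18 = 49*(3 - 1) + 27*18 = 49*2 + 486 = 98 + 486 = 584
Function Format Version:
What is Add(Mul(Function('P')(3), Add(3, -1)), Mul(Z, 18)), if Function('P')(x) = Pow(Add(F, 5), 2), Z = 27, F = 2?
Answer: 584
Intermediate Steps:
Function('P')(x) = 49 (Function('P')(x) = Pow(Add(2, 5), 2) = Pow(7, 2) = 49)
Add(Mul(Function('P')(3), Add(3, -1)), Mul(Z, 18)) = Add(Mul(49, Add(3, -1)), Mul(27, 18)) = Add(Mul(49, 2), 486) = Add(98, 486) = 584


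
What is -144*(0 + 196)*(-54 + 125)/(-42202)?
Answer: 1001952/21101 ≈ 47.484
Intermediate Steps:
-144*(0 + 196)*(-54 + 125)/(-42202) = -28224*71*(-1/42202) = -144*13916*(-1/42202) = -2003904*(-1/42202) = 1001952/21101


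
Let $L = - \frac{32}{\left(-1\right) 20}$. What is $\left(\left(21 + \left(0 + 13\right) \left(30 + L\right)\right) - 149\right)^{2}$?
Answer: $\frac{1999396}{25} \approx 79976.0$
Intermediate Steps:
$L = \frac{8}{5}$ ($L = - \frac{32}{-20} = \left(-32\right) \left(- \frac{1}{20}\right) = \frac{8}{5} \approx 1.6$)
$\left(\left(21 + \left(0 + 13\right) \left(30 + L\right)\right) - 149\right)^{2} = \left(\left(21 + \left(0 + 13\right) \left(30 + \frac{8}{5}\right)\right) - 149\right)^{2} = \left(\left(21 + 13 \cdot \frac{158}{5}\right) - 149\right)^{2} = \left(\left(21 + \frac{2054}{5}\right) - 149\right)^{2} = \left(\frac{2159}{5} - 149\right)^{2} = \left(\frac{1414}{5}\right)^{2} = \frac{1999396}{25}$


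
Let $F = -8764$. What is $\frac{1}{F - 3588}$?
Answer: $- \frac{1}{12352} \approx -8.0959 \cdot 10^{-5}$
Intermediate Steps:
$\frac{1}{F - 3588} = \frac{1}{-8764 - 3588} = \frac{1}{-12352} = - \frac{1}{12352}$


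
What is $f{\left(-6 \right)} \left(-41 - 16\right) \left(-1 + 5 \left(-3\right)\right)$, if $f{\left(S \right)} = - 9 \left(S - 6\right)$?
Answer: $98496$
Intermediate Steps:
$f{\left(S \right)} = 54 - 9 S$ ($f{\left(S \right)} = - 9 \left(-6 + S\right) = 54 - 9 S$)
$f{\left(-6 \right)} \left(-41 - 16\right) \left(-1 + 5 \left(-3\right)\right) = \left(54 - -54\right) \left(-41 - 16\right) \left(-1 + 5 \left(-3\right)\right) = \left(54 + 54\right) \left(-57\right) \left(-1 - 15\right) = 108 \left(-57\right) \left(-16\right) = \left(-6156\right) \left(-16\right) = 98496$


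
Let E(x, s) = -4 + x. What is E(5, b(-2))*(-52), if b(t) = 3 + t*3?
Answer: -52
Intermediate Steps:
b(t) = 3 + 3*t
E(5, b(-2))*(-52) = (-4 + 5)*(-52) = 1*(-52) = -52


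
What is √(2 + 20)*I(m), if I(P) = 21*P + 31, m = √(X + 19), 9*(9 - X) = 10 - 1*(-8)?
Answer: √22*(31 + 21*√26) ≈ 647.65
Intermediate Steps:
X = 7 (X = 9 - (10 - 1*(-8))/9 = 9 - (10 + 8)/9 = 9 - ⅑*18 = 9 - 2 = 7)
m = √26 (m = √(7 + 19) = √26 ≈ 5.0990)
I(P) = 31 + 21*P
√(2 + 20)*I(m) = √(2 + 20)*(31 + 21*√26) = √22*(31 + 21*√26)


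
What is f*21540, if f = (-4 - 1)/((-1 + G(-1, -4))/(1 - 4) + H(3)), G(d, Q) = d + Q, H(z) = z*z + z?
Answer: -53850/7 ≈ -7692.9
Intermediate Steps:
H(z) = z + z² (H(z) = z² + z = z + z²)
G(d, Q) = Q + d
f = -5/14 (f = (-4 - 1)/((-1 + (-4 - 1))/(1 - 4) + 3*(1 + 3)) = -5/((-1 - 5)/(-3) + 3*4) = -5/(-6*(-⅓) + 12) = -5/(2 + 12) = -5/14 ≈ -0.35714)
f*21540 = -5/14*21540 = -53850/7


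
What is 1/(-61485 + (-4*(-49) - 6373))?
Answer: -1/67662 ≈ -1.4779e-5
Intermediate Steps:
1/(-61485 + (-4*(-49) - 6373)) = 1/(-61485 + (196 - 6373)) = 1/(-61485 - 6177) = 1/(-67662) = -1/67662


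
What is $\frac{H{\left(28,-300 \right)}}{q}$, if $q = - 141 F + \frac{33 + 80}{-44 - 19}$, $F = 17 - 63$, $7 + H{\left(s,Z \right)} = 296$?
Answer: $\frac{18207}{408505} \approx 0.04457$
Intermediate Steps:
$H{\left(s,Z \right)} = 289$ ($H{\left(s,Z \right)} = -7 + 296 = 289$)
$F = -46$ ($F = 17 - 63 = -46$)
$q = \frac{408505}{63}$ ($q = \left(-141\right) \left(-46\right) + \frac{33 + 80}{-44 - 19} = 6486 + \frac{113}{-63} = 6486 + 113 \left(- \frac{1}{63}\right) = 6486 - \frac{113}{63} = \frac{408505}{63} \approx 6484.2$)
$\frac{H{\left(28,-300 \right)}}{q} = \frac{289}{\frac{408505}{63}} = 289 \cdot \frac{63}{408505} = \frac{18207}{408505}$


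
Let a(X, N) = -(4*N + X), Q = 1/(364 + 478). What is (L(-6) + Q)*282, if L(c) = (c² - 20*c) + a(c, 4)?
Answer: 17333553/421 ≈ 41172.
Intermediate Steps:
Q = 1/842 ≈ 0.0011876
a(X, N) = -X - 4*N (a(X, N) = -(X + 4*N) = -X - 4*N)
L(c) = -16 + c² - 21*c (L(c) = (c² - 20*c) + (-c - 4*4) = (c² - 20*c) + (-c - 16) = (c² - 20*c) + (-16 - c) = -16 + c² - 21*c)
(L(-6) + Q)*282 = ((-16 + (-6)² - 21*(-6)) + 1/842)*282 = ((-16 + 36 + 126) + 1/842)*282 = (146 + 1/842)*282 = (122933/842)*282 = 17333553/421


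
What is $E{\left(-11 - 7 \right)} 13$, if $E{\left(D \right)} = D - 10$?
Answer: $-364$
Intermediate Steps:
$E{\left(D \right)} = -10 + D$
$E{\left(-11 - 7 \right)} 13 = \left(-10 - 18\right) 13 = \left(-28\right) 13 = -364$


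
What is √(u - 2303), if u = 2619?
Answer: 2*√79 ≈ 17.776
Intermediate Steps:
√(u - 2303) = √(2619 - 2303) = √316 = 2*√79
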